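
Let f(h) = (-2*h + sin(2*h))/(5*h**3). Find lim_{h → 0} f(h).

Direct substitution gives 0/0.
Apply L'Hôpital: lim (2*cos(2*h) - 2)/(15*h^2), still 0/0.
Apply L'Hôpital: lim (-4*sin(2*h))/(30*h), still 0/0.
After 3 applications of L'Hôpital's rule the quotient is (-8*cos(2*h))/(30); substituting h = 0 gives -4/15.

-4/15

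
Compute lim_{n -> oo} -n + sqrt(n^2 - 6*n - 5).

This has the form ∞ − ∞. Multiply and divide by the conjugate √(n^2 - 6*n - 5) + n.
That gives (-6n - 5) / (√(n^2 - 6*n - 5) + n).
Divide numerator and denominator by n: the limit is -6/(2·1) = -3.

-3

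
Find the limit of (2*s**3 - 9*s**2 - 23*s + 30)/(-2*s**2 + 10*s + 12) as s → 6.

Direct substitution gives 0/0, so factor. Both numerator and denominator have (s - 6) as a factor.
After cancelling, the expression reduces to (2*s^2 + 3*s - 5)/(-2*s - 2).
Substituting s = 6 gives -85/14.

-85/14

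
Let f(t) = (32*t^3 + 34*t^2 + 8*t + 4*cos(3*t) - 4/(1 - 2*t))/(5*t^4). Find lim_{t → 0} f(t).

-101/10

Substitution gives 0/0 (the numerator vanishes to order 4).
Expand each term to order t^4: the coefficient of t^4 in 4·cos(3t) is 27/2 and in -4·1/(1 - 2t) is -64.
Lower-order terms cancel with the polynomial part, so the numerator is (-101/2)·t^4 + o(t^4), and the limit is (-101/2)/(5) = -101/10.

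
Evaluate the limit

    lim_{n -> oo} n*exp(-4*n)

Write as n^1/e^{4n}, an ∞/∞ form.
Exponential growth dominates any polynomial, so repeated L'Hôpital (or the standard result) gives 0.

0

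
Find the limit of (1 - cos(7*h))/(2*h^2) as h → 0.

49/4

Substitution gives 0/0.
Use (1 − cos u)/u² → 1/2 with u = 7h: the limit is 7²/(2·2) = 49/4.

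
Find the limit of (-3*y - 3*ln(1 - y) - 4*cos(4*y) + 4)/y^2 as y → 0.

67/2

Substitution gives 0/0 (the numerator vanishes to order 2).
Expand each term to order y^2: the coefficient of y^2 in -3·ln(1 - y) is 3/2 and in -4·cos(4y) is 32.
Lower-order terms cancel with the polynomial part, so the numerator is (67/2)·y^2 + o(y^2), and the limit is (67/2)/(1) = 67/2.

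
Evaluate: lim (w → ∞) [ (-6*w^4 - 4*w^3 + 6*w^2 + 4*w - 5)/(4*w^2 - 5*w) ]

-∞

The numerator has higher degree (4 > 2); the quotient behaves like (-6/(4))·w^2 for large |w|.
As w → +∞ this diverges to -∞.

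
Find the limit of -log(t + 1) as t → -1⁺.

As t → -1⁺, t + 1 → 0⁺ and ln(t + 1) → −∞.
Multiplying by -1 gives ∞.

∞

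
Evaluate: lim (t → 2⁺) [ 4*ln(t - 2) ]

-∞

As t → 2⁺, t - 2 → 0⁺ and ln(t - 2) → −∞.
Multiplying by 4 gives -∞.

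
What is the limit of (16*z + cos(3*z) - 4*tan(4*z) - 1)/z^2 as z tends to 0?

Substitution gives 0/0; apply L'Hôpital's rule 2 times.
After differentiating numerator and denominator 2 times the quotient is (-9*cos(3*z) - 128*tan(4*z)/cos(4*z)^2)/(2); at z = 0 this is -9/2.

-9/2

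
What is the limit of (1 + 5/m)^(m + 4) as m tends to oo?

e^(5)

Write it as [(1 + 5/m)^m]^(1) · (1 + 5/m)^(4). The bracketed term tends to e^(5) and the second factor to 1, so the limit is e^(5).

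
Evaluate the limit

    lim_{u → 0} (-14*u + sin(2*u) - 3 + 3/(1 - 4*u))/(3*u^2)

16

Substitution gives 0/0; apply L'Hôpital's rule 2 times.
After differentiating numerator and denominator 2 times the quotient is (-4*sin(2*u) - 96/(4*u - 1)^3)/(6); at u = 0 this is 16.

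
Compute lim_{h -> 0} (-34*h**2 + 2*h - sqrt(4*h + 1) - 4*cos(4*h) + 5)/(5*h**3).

-4/5

Substitution gives 0/0; apply L'Hôpital's rule 3 times.
After differentiating numerator and denominator 3 times the quotient is (-256*sin(4*h) - 24/(4*h + 1)^(5/2))/(30); at h = 0 this is -4/5.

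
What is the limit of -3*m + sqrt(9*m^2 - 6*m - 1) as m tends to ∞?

-1

An ∞ − ∞ form. Rationalising with the conjugate, the difference becomes (-6m - 1) / (√(9*m^2 - 6*m - 1) + 3m).
For large m the denominator behaves like 2·3m, so the quotient tends to -6/6 = -1.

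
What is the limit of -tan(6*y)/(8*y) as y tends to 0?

Substitution gives 0/0.
Since tan(u)/u → 1 as u → 0, tan(6y)/(6y) → 1 and the limit is 6/(-8) = -3/4.

-3/4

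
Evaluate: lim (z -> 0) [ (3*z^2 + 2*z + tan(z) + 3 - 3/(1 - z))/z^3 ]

Substitution gives 0/0 (the numerator vanishes to order 3).
Expand each term to order z^3: the coefficient of z^3 in tan(z) is 1/3 and in -3·1/(1 - z) is -3.
Lower-order terms cancel with the polynomial part, so the numerator is (-8/3)·z^3 + o(z^3), and the limit is (-8/3)/(1) = -8/3.

-8/3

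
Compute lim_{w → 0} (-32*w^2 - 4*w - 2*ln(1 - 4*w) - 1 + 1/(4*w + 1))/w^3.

Substitution gives 0/0 (the numerator vanishes to order 3).
Expand each term to order w^3: the coefficient of w^3 in 1/(1 + 4w) is -64 and in -2·ln(1 - 4w) is 128/3.
Lower-order terms cancel with the polynomial part, so the numerator is (-64/3)·w^3 + o(w^3), and the limit is (-64/3)/(1) = -64/3.

-64/3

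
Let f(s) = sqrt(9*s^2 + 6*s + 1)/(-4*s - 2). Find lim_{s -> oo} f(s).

-3/4

For large |s|, √(9*s^2 + 6*s + 1) ≈ √9·|s| and the denominator ≈ -4s.
Since s → +∞, |s| = s, giving √9/(-4) = -3/4.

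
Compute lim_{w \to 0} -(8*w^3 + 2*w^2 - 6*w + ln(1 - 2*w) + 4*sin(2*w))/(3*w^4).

Substitution gives 0/0 (the numerator vanishes to order 4).
Expand each term to order w^4: the coefficient of w^4 in 4·sin(2w) is 0 and in ln(1 - 2w) is -4.
Lower-order terms cancel with the polynomial part, so the numerator is (-4)·w^4 + o(w^4), and the limit is (-4)/(-3) = 4/3.

4/3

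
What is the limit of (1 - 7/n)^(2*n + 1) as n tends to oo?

e^(-14)

Let L be the limit and take ln: ln L = lim (2n + 1)·ln(1 - 7/n) = lim (2n + 1)·(-7/n + O(1/n²)) = -14.
Hence L = e^(-14).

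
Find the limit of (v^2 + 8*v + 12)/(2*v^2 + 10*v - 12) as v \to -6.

2/7

Direct substitution gives 0/0, so factor. Both numerator and denominator have (v + 6) as a factor.
After cancelling, the expression reduces to (v + 2)/(2*v - 2).
Substituting v = -6 gives 2/7.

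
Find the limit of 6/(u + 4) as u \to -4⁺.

As u → -4⁺, (u + 4) → 0⁺, so (u + 4)^1 → 0⁺ and 6/(u + 4)^1 → ∞.

∞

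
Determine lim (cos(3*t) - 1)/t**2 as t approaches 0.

-9/2

Direct substitution gives 0/0.
Apply L'Hôpital: lim (-3*sin(3*t))/(2*t), still 0/0.
After 2 applications of L'Hôpital's rule the quotient is (-9*cos(3*t))/(2); substituting t = 0 gives -9/2.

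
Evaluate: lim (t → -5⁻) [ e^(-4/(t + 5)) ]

As t → -5⁻, -4/(t + 5) → +∞, so e^(-4/(t + 5)) → ∞.

∞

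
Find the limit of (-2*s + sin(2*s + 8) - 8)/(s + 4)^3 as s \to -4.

-4/3

Direct substitution gives 0/0.
Apply L'Hôpital: lim (2*cos(2*s + 8) - 2)/(3*(s + 4)^2), still 0/0.
Apply L'Hôpital: lim (-4*sin(2*s + 8))/(6*s + 24), still 0/0.
After 3 applications of L'Hôpital's rule the quotient is (-8*cos(2*s + 8))/(6); substituting s = -4 gives -4/3.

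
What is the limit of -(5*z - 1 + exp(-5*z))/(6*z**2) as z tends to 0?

Direct substitution gives 0/0.
Apply L'Hôpital: lim (5 - 5*e^(-5*z))/(-12*z), still 0/0.
After 2 applications of L'Hôpital's rule the quotient is (25*e^(-5*z))/(-12); substituting z = 0 gives -25/12.

-25/12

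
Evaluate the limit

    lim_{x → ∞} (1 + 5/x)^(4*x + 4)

Write it as [(1 + 5/x)^x]^(4) · (1 + 5/x)^(4). The bracketed term tends to e^(5) and the second factor to 1, so the limit is e^(20).

e^(20)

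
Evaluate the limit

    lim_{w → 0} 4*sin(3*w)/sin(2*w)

Substitution gives 0/0.
Divide numerator and denominator by w: sin(3w)/w → 3 and sin(2w)/w → 2, so the limit is 4·3/2 = 6.

6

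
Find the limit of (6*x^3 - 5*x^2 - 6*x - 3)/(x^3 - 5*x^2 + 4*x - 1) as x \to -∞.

Numerator and denominator both have degree 3.
Dividing every term by x^3, all lower-order terms vanish and the limit is the ratio of leading coefficients, 6/(1) = 6.

6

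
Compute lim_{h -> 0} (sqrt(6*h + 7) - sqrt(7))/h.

A 0/0 form; rationalise with √(7 + 6h) + √7. This collapses the numerator to 6h, leaving 6/(√(7 + 6h) + √7) → 6/(2√7) = 3*√(7)/7.

3*√(7)/7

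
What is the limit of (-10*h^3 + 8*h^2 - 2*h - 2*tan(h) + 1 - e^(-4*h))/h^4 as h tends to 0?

Substitution gives 0/0; apply L'Hôpital's rule 4 times.
After differentiating numerator and denominator 4 times the quotient is (16*tan(h)/cos(h)^2 - 48*tan(h)/cos(h)^4 - 256*e^(-4*h))/(24); at h = 0 this is -32/3.

-32/3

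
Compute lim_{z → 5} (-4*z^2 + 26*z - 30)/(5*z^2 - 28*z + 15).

At z = 5 both the top and bottom vanish — a removable singularity. Factoring out (z - 5) from each leaves (6 - 4*z)/(5*z - 3), which at z = 5 equals -7/11.

-7/11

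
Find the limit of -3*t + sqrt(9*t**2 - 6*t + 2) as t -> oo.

An ∞ − ∞ form. Rationalising with the conjugate, the difference becomes (-6t + 2) / (√(9*t^2 - 6*t + 2) + 3t).
For large t the denominator behaves like 2·3t, so the quotient tends to -6/6 = -1.

-1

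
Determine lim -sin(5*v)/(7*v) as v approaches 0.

-5/7

Substitution gives 0/0.
Write it as (5/(-7))·sin(5v)/(5v); since sin(u)/u → 1, the limit is -5/7.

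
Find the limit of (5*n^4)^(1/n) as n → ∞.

1

Base → ∞ and exponent → 0: an ∞^0 form.
Take logs: (1/n)·ln(5·n^4) = (ln 5 + 4·ln n)/n → 0.
So the limit is e^0 = 1.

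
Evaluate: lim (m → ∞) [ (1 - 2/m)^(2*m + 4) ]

e^(-4)

Let L be the limit and take ln: ln L = lim (2m + 4)·ln(1 - 2/m) = lim (2m + 4)·(-2/m + O(1/m²)) = -4.
Hence L = e^(-4).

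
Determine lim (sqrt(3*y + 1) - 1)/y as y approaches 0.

3/2

A 0/0 form; rationalise with √(1 + 3y) + √1. This collapses the numerator to 3y, leaving 3/(√(1 + 3y) + √1) → 3/(2√1) = 3/2.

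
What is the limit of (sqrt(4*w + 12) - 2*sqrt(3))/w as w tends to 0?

Substitution gives 0/0. Multiply numerator and denominator by the conjugate √(12 + 4w) + √12.
The numerator becomes (12 + 4w) − 12 = 4w, so the expression simplifies to 4/(√(12 + 4w) + √12).
Letting w → 0 gives 4/(2√12) = √(3)/3.

√(3)/3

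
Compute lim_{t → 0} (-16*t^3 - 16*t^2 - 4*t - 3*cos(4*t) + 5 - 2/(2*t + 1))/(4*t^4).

-16

Substitution gives 0/0 (the numerator vanishes to order 4).
Expand each term to order t^4: the coefficient of t^4 in -3·cos(4t) is -32 and in -2·1/(1 + 2t) is -32.
Lower-order terms cancel with the polynomial part, so the numerator is (-64)·t^4 + o(t^4), and the limit is (-64)/(4) = -16.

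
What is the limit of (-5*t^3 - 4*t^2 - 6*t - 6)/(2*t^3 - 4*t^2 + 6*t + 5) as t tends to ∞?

Numerator and denominator both have degree 3.
Dividing every term by t^3, all lower-order terms vanish and the limit is the ratio of leading coefficients, -5/(2) = -5/2.

-5/2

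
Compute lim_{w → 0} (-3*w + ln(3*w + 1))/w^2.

-9/2

Direct substitution gives 0/0.
Apply L'Hôpital: lim (-3 + 3/(3*w + 1))/(2*w), still 0/0.
After 2 applications of L'Hôpital's rule the quotient is (-9/(3*w + 1)^2)/(2); substituting w = 0 gives -9/2.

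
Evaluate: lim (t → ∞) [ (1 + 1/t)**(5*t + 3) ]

Let L be the limit and take ln: ln L = lim (5t + 3)·ln(1 + 1/t) = lim (5t + 3)·(1/t + O(1/t²)) = 5.
Hence L = e^(5).

e^(5)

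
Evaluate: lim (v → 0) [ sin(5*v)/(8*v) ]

Substitution gives 0/0.
Write it as (5/8)·sin(5v)/(5v); since sin(u)/u → 1, the limit is 5/8.

5/8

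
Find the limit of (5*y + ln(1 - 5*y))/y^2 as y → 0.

Direct substitution gives 0/0.
Apply L'Hôpital: lim (5 - 5/(1 - 5*y))/(2*y), still 0/0.
After 2 applications of L'Hôpital's rule the quotient is (-25/(1 - 5*y)^2)/(2); substituting y = 0 gives -25/2.

-25/2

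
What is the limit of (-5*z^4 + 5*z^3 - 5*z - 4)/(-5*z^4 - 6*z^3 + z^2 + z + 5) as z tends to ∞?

1

Numerator and denominator both have degree 4.
Dividing every term by z^4, all lower-order terms vanish and the limit is the ratio of leading coefficients, -5/(-5) = 1.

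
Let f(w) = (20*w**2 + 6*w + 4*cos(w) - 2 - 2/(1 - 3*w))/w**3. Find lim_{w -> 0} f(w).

-54

Substitution gives 0/0 (the numerator vanishes to order 3).
Expand each term to order w^3: the coefficient of w^3 in 4·cos(w) is 0 and in -2·1/(1 - 3w) is -54.
Lower-order terms cancel with the polynomial part, so the numerator is (-54)·w^3 + o(w^3), and the limit is (-54)/(1) = -54.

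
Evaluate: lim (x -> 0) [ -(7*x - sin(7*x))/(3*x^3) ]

-343/18

Direct substitution gives 0/0.
Apply L'Hôpital: lim (7 - 7*cos(7*x))/(-9*x^2), still 0/0.
Apply L'Hôpital: lim (49*sin(7*x))/(-18*x), still 0/0.
After 3 applications of L'Hôpital's rule the quotient is (343*cos(7*x))/(-18); substituting x = 0 gives -343/18.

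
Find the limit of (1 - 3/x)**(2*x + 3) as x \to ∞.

Let L be the limit and take ln: ln L = lim (2x + 3)·ln(1 - 3/x) = lim (2x + 3)·(-3/x + O(1/x²)) = -6.
Hence L = e^(-6).

e^(-6)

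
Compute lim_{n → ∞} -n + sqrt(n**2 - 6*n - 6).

-3

This has the form ∞ − ∞. Multiply and divide by the conjugate √(n^2 - 6*n - 6) + n.
That gives (-6n - 6) / (√(n^2 - 6*n - 6) + n).
Divide numerator and denominator by n: the limit is -6/(2·1) = -3.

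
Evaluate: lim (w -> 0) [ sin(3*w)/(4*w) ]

Substitution gives 0/0.
Write it as (3/4)·sin(3w)/(3w); since sin(u)/u → 1, the limit is 3/4.

3/4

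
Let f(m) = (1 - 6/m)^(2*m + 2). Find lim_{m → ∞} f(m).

The base → 1 and the exponent → ∞: a 1^∞ form.
Take logarithms: (2m + 2)·ln(1 - 6/m). Since ln(1+u) ~ u for small u, this behaves like (2m)·(-6/m) → -12.
So the limit is e^(-12).

e^(-12)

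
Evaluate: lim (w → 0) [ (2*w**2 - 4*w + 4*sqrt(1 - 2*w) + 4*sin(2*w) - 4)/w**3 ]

-22/3

Substitution gives 0/0; apply L'Hôpital's rule 3 times.
After differentiating numerator and denominator 3 times the quotient is (-32*cos(2*w) - 12/(1 - 2*w)^(5/2))/(6); at w = 0 this is -22/3.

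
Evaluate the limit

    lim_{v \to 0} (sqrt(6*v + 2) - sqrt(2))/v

Substitution gives 0/0. Multiply numerator and denominator by the conjugate √(2 + 6v) + √2.
The numerator becomes (2 + 6v) − 2 = 6v, so the expression simplifies to 6/(√(2 + 6v) + √2).
Letting v → 0 gives 6/(2√2) = 3*√(2)/2.

3*√(2)/2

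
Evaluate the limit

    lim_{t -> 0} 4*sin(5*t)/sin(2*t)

10

Substitution gives 0/0.
Divide numerator and denominator by t: sin(5t)/t → 5 and sin(2t)/t → 2, so the limit is 4·5/2 = 10.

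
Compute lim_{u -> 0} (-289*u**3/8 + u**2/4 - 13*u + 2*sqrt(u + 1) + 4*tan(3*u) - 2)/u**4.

Substitution gives 0/0 (the numerator vanishes to order 4).
Expand each term to order u^4: the coefficient of u^4 in 4·tan(3u) is 0 and in 2·√(1 + u) is -5/64.
Lower-order terms cancel with the polynomial part, so the numerator is (-5/64)·u^4 + o(u^4), and the limit is (-5/64)/(1) = -5/64.

-5/64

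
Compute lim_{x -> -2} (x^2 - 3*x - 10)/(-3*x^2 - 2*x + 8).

-7/10

Since x = -2 makes numerator and denominator zero, (x + 2) divides both.
Cancelling it gives (x - 5)/(4 - 3*x); now plug in x = -2 to get -7/10.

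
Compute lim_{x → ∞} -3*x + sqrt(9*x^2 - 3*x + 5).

An ∞ − ∞ form. Rationalising with the conjugate, the difference becomes (-3x + 5) / (√(9*x^2 - 3*x + 5) + 3x).
For large x the denominator behaves like 2·3x, so the quotient tends to -3/6 = -1/2.

-1/2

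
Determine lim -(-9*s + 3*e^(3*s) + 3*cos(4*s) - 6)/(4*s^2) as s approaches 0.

21/8

Substitution gives 0/0; apply L'Hôpital's rule 2 times.
After differentiating numerator and denominator 2 times the quotient is (27*e^(3*s) - 48*cos(4*s))/(-8); at s = 0 this is 21/8.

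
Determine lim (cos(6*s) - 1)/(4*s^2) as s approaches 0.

Direct substitution gives 0/0.
Apply L'Hôpital: lim (-6*sin(6*s))/(8*s), still 0/0.
After 2 applications of L'Hôpital's rule the quotient is (-36*cos(6*s))/(8); substituting s = 0 gives -9/2.

-9/2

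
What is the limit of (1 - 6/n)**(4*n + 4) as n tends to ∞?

The base → 1 and the exponent → ∞: a 1^∞ form.
Take logarithms: (4n + 4)·ln(1 - 6/n). Since ln(1+u) ~ u for small u, this behaves like (4n)·(-6/n) → -24.
So the limit is e^(-24).

e^(-24)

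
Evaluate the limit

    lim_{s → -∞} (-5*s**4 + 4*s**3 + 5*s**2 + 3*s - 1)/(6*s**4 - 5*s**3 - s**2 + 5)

Numerator and denominator both have degree 4.
Dividing every term by s^4, all lower-order terms vanish and the limit is the ratio of leading coefficients, -5/(6) = -5/6.

-5/6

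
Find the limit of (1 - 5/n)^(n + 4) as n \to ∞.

e^(-5)

Let L be the limit and take ln: ln L = lim (n + 4)·ln(1 - 5/n) = lim (n + 4)·(-5/n + O(1/n²)) = -5.
Hence L = e^(-5).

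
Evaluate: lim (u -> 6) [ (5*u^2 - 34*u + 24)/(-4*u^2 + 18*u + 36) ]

-13/15

At u = 6 both the top and bottom vanish — a removable singularity. Factoring out (u - 6) from each leaves (5*u - 4)/(-4*u - 6), which at u = 6 equals -13/15.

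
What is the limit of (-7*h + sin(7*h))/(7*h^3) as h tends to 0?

Direct substitution gives 0/0.
Apply L'Hôpital: lim (7*cos(7*h) - 7)/(21*h^2), still 0/0.
Apply L'Hôpital: lim (-49*sin(7*h))/(42*h), still 0/0.
After 3 applications of L'Hôpital's rule the quotient is (-343*cos(7*h))/(42); substituting h = 0 gives -49/6.

-49/6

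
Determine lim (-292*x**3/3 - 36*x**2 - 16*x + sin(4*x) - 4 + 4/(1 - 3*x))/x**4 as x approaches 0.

324

Substitution gives 0/0 (the numerator vanishes to order 4).
Expand each term to order x^4: the coefficient of x^4 in sin(4x) is 0 and in 4·1/(1 - 3x) is 324.
Lower-order terms cancel with the polynomial part, so the numerator is (324)·x^4 + o(x^4), and the limit is (324)/(1) = 324.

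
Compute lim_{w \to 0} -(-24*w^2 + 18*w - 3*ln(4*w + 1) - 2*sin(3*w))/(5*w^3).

Substitution gives 0/0; apply L'Hôpital's rule 3 times.
After differentiating numerator and denominator 3 times the quotient is (54*cos(3*w) - 384/(4*w + 1)^3)/(-30); at w = 0 this is 11.

11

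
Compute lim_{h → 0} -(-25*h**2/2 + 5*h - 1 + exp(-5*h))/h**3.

Direct substitution gives 0/0.
Apply L'Hôpital: lim (-25*h + 5 - 5*e^(-5*h))/(-3*h^2), still 0/0.
Apply L'Hôpital: lim (-25 + 25*e^(-5*h))/(-6*h), still 0/0.
After 3 applications of L'Hôpital's rule the quotient is (-125*e^(-5*h))/(-6); substituting h = 0 gives 125/6.

125/6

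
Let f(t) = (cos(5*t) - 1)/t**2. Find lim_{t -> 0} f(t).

-25/2

Direct substitution gives 0/0.
Apply L'Hôpital: lim (-5*sin(5*t))/(2*t), still 0/0.
After 2 applications of L'Hôpital's rule the quotient is (-25*cos(5*t))/(2); substituting t = 0 gives -25/2.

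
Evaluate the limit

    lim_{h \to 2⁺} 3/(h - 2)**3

∞

As h → 2⁺, (h - 2) → 0⁺, so (h - 2)^3 → 0⁺ and 3/(h - 2)^3 → ∞.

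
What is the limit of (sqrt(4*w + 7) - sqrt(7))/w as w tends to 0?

Substitution gives 0/0. Multiply numerator and denominator by the conjugate √(7 + 4w) + √7.
The numerator becomes (7 + 4w) − 7 = 4w, so the expression simplifies to 4/(√(7 + 4w) + √7).
Letting w → 0 gives 4/(2√7) = 2*√(7)/7.

2*√(7)/7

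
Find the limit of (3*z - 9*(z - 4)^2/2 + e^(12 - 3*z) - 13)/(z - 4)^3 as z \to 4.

-9/2

Direct substitution gives 0/0.
Apply L'Hôpital: lim (-9*z - 3*e^(12 - 3*z) + 39)/(3*(z - 4)^2), still 0/0.
Apply L'Hôpital: lim (9*e^(12 - 3*z) - 9)/(6*z - 24), still 0/0.
After 3 applications of L'Hôpital's rule the quotient is (-27*e^(12 - 3*z))/(6); substituting z = 4 gives -9/2.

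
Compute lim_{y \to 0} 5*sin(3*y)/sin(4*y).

Substitution gives 0/0.
Divide numerator and denominator by y: sin(3y)/y → 3 and sin(4y)/y → 4, so the limit is 5·3/4 = 15/4.

15/4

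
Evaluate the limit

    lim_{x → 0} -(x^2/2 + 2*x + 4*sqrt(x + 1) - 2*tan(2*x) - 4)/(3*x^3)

Substitution gives 0/0; apply L'Hôpital's rule 3 times.
After differentiating numerator and denominator 3 times the quotient is (-64*tan(2*x)^2/cos(2*x)^2 - 32/cos(2*x)^4 + 3/(2*(x + 1)^(5/2)))/(-18); at x = 0 this is 61/36.

61/36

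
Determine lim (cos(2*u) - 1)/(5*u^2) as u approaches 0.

Direct substitution gives 0/0.
Apply L'Hôpital: lim (-2*sin(2*u))/(10*u), still 0/0.
After 2 applications of L'Hôpital's rule the quotient is (-4*cos(2*u))/(10); substituting u = 0 gives -2/5.

-2/5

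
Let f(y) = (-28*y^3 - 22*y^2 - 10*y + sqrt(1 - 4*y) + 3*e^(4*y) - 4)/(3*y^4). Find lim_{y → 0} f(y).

Substitution gives 0/0; apply L'Hôpital's rule 4 times.
After differentiating numerator and denominator 4 times the quotient is (768*e^(4*y) - 240/(1 - 4*y)^(7/2))/(72); at y = 0 this is 22/3.

22/3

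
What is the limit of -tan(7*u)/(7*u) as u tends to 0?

-1

Substitution gives 0/0.
Since tan(θ)/θ → 1 as θ → 0, tan(7u)/(7u) → 1 and the limit is 7/(-7) = -1.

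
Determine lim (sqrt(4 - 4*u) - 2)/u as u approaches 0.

A 0/0 form; rationalise with √(4 - 4u) + √4. This collapses the numerator to -4u, leaving -4/(√(4 - 4u) + √4) → -4/(2√4) = -1.

-1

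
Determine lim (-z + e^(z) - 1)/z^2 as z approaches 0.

Direct substitution gives 0/0.
Apply L'Hôpital: lim (e^(z) - 1)/(2*z), still 0/0.
After 2 applications of L'Hôpital's rule the quotient is (e^(z))/(2); substituting z = 0 gives 1/2.

1/2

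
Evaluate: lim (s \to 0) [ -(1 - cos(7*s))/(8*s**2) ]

Substitution gives 0/0.
Use (1 − cos u)/u² → 1/2 with u = 7s: the limit is 7²/(2·(-8)) = -49/16.

-49/16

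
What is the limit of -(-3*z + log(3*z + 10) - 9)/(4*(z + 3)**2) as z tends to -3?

Direct substitution gives 0/0.
Apply L'Hôpital: lim (-3 + 3/(3*z + 10))/(-8*z - 24), still 0/0.
After 2 applications of L'Hôpital's rule the quotient is (-9/(3*z + 10)^2)/(-8); substituting z = -3 gives 9/8.

9/8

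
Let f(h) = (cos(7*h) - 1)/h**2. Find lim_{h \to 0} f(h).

-49/2

Direct substitution gives 0/0.
Apply L'Hôpital: lim (-7*sin(7*h))/(2*h), still 0/0.
After 2 applications of L'Hôpital's rule the quotient is (-49*cos(7*h))/(2); substituting h = 0 gives -49/2.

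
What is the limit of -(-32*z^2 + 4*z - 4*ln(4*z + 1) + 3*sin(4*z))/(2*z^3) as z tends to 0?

176/3

Substitution gives 0/0; apply L'Hôpital's rule 3 times.
After differentiating numerator and denominator 3 times the quotient is (-192*cos(4*z) - 512/(4*z + 1)^3)/(-12); at z = 0 this is 176/3.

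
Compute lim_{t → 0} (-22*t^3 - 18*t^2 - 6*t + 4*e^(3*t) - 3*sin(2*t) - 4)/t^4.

Substitution gives 0/0; apply L'Hôpital's rule 4 times.
After differentiating numerator and denominator 4 times the quotient is (324*e^(3*t) - 48*sin(2*t))/(24); at t = 0 this is 27/2.

27/2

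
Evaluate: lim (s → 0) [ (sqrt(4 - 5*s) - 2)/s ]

Substitution gives 0/0. Multiply numerator and denominator by the conjugate √(4 - 5s) + √4.
The numerator becomes (4 - 5s) − 4 = -5s, so the expression simplifies to -5/(√(4 - 5s) + √4).
Letting s → 0 gives -5/(2√4) = -5/4.

-5/4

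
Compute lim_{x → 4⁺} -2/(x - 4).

-∞

As x → 4⁺, (x - 4) → 0⁺, so (x - 4)^1 → 0⁺ and -2/(x - 4)^1 → -∞.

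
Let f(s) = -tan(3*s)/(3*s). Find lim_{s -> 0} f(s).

-1

Substitution gives 0/0.
Since tan(u)/u → 1 as u → 0, tan(3s)/(3s) → 1 and the limit is 3/(-3) = -1.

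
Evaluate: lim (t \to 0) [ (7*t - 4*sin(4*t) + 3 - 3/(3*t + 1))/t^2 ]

-27

Substitution gives 0/0; apply L'Hôpital's rule 2 times.
After differentiating numerator and denominator 2 times the quotient is (64*sin(4*t) - 54/(3*t + 1)^3)/(2); at t = 0 this is -27.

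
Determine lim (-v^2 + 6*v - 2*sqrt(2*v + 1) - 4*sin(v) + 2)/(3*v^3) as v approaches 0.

-1/9

Substitution gives 0/0 (the numerator vanishes to order 3).
Expand each term to order v^3: the coefficient of v^3 in -4·sin(v) is 2/3 and in -2·√(1 + 2v) is -1.
Lower-order terms cancel with the polynomial part, so the numerator is (-1/3)·v^3 + o(v^3), and the limit is (-1/3)/(3) = -1/9.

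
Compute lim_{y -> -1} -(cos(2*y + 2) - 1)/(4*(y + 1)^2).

Direct substitution gives 0/0.
Apply L'Hôpital: lim (-2*sin(2*y + 2))/(-8*y - 8), still 0/0.
After 2 applications of L'Hôpital's rule the quotient is (-4*cos(2*y + 2))/(-8); substituting y = -1 gives 1/2.

1/2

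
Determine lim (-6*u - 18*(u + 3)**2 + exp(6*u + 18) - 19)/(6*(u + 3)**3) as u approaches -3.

Direct substitution gives 0/0.
Apply L'Hôpital: lim (-36*u + 6*e^(6*u + 18) - 114)/(18*(u + 3)^2), still 0/0.
Apply L'Hôpital: lim (36*e^(6*u + 18) - 36)/(36*u + 108), still 0/0.
After 3 applications of L'Hôpital's rule the quotient is (216*e^(6*u + 18))/(36); substituting u = -3 gives 6.

6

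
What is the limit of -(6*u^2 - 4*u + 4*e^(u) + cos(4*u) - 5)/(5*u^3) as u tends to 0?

Substitution gives 0/0; apply L'Hôpital's rule 3 times.
After differentiating numerator and denominator 3 times the quotient is (4*e^(u) + 64*sin(4*u))/(-30); at u = 0 this is -2/15.

-2/15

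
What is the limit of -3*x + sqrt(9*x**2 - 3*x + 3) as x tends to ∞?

This has the form ∞ − ∞. Multiply and divide by the conjugate √(9*x^2 - 3*x + 3) + 3x.
That gives (-3x + 3) / (√(9*x^2 - 3*x + 3) + 3x).
Divide numerator and denominator by x: the limit is -3/(2·3) = -1/2.

-1/2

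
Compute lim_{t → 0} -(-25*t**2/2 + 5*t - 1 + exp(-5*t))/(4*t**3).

125/24

Direct substitution gives 0/0.
Apply L'Hôpital: lim (-25*t + 5 - 5*e^(-5*t))/(-12*t^2), still 0/0.
Apply L'Hôpital: lim (-25 + 25*e^(-5*t))/(-24*t), still 0/0.
After 3 applications of L'Hôpital's rule the quotient is (-125*e^(-5*t))/(-24); substituting t = 0 gives 125/24.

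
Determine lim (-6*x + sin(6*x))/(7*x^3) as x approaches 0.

-36/7

Direct substitution gives 0/0.
Apply L'Hôpital: lim (6*cos(6*x) - 6)/(21*x^2), still 0/0.
Apply L'Hôpital: lim (-36*sin(6*x))/(42*x), still 0/0.
After 3 applications of L'Hôpital's rule the quotient is (-216*cos(6*x))/(42); substituting x = 0 gives -36/7.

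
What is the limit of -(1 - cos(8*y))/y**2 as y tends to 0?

Substitution gives 0/0.
Use (1 − cos u)/u² → 1/2 with u = 8y: the limit is 8²/(2·(-1)) = -32.

-32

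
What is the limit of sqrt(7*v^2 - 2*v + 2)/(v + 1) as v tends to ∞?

√(7)

For large |v|, √(7*v^2 - 2*v + 2) ≈ √7·|v| and the denominator ≈ v.
Since v → +∞, |v| = v, giving √7/(1) = √(7).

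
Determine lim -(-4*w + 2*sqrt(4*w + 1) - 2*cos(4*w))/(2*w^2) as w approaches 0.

Substitution gives 0/0 (the numerator vanishes to order 2).
Expand each term to order w^2: the coefficient of w^2 in -2·cos(4w) is 16 and in 2·√(1 + 4w) is -4.
Lower-order terms cancel with the polynomial part, so the numerator is (12)·w^2 + o(w^2), and the limit is (12)/(-2) = -6.

-6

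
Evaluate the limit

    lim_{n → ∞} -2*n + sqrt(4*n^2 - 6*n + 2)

-3/2

This has the form ∞ − ∞. Multiply and divide by the conjugate √(4*n^2 - 6*n + 2) + 2n.
That gives (-6n + 2) / (√(4*n^2 - 6*n + 2) + 2n).
Divide numerator and denominator by n: the limit is -6/(2·2) = -3/2.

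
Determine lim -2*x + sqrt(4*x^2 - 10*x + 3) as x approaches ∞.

An ∞ − ∞ form. Rationalising with the conjugate, the difference becomes (-10x + 3) / (√(4*x^2 - 10*x + 3) + 2x).
For large x the denominator behaves like 2·2x, so the quotient tends to -10/4 = -5/2.

-5/2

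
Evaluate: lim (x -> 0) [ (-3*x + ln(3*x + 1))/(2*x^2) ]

Direct substitution gives 0/0.
Apply L'Hôpital: lim (-3 + 3/(3*x + 1))/(4*x), still 0/0.
After 2 applications of L'Hôpital's rule the quotient is (-9/(3*x + 1)^2)/(4); substituting x = 0 gives -9/4.

-9/4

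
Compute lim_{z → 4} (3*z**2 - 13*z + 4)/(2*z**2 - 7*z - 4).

11/9

Direct substitution gives 0/0, so factor. Both numerator and denominator have (z - 4) as a factor.
After cancelling, the expression reduces to (3*z - 1)/(2*z + 1).
Substituting z = 4 gives 11/9.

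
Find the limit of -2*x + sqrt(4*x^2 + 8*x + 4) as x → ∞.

This has the form ∞ − ∞. Multiply and divide by the conjugate √(4*x^2 + 8*x + 4) + 2x.
That gives (8x + 4) / (√(4*x^2 + 8*x + 4) + 2x).
Divide numerator and denominator by x: the limit is 8/(2·2) = 2.

2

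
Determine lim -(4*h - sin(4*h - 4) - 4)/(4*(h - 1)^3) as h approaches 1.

-8/3

Direct substitution gives 0/0.
Apply L'Hôpital: lim (4 - 4*cos(4*h - 4))/(-12*(h - 1)^2), still 0/0.
Apply L'Hôpital: lim (16*sin(4*h - 4))/(24 - 24*h), still 0/0.
After 3 applications of L'Hôpital's rule the quotient is (64*cos(4*h - 4))/(-24); substituting h = 1 gives -8/3.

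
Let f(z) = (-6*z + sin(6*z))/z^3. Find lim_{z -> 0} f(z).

Direct substitution gives 0/0.
Apply L'Hôpital: lim (6*cos(6*z) - 6)/(3*z^2), still 0/0.
Apply L'Hôpital: lim (-36*sin(6*z))/(6*z), still 0/0.
After 3 applications of L'Hôpital's rule the quotient is (-216*cos(6*z))/(6); substituting z = 0 gives -36.

-36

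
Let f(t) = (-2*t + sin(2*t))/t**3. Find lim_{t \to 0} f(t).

-4/3

Direct substitution gives 0/0.
Apply L'Hôpital: lim (2*cos(2*t) - 2)/(3*t^2), still 0/0.
Apply L'Hôpital: lim (-4*sin(2*t))/(6*t), still 0/0.
After 3 applications of L'Hôpital's rule the quotient is (-8*cos(2*t))/(6); substituting t = 0 gives -4/3.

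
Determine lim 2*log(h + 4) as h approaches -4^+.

-∞

As h → -4⁺, h + 4 → 0⁺ and ln(h + 4) → −∞.
Multiplying by 2 gives -∞.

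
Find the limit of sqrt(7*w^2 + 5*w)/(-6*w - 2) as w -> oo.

For large |w|, √(7*w^2 + 5*w) ≈ √7·|w| and the denominator ≈ -6w.
Since w → +∞, |w| = w, giving √7/(-6) = -√(7)/6.

-√(7)/6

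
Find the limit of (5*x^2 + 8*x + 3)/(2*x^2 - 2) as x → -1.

1/2

At x = -1 both the top and bottom vanish — a removable singularity. Factoring out (x + 1) from each leaves (5*x + 3)/(2*x - 2), which at x = -1 equals 1/2.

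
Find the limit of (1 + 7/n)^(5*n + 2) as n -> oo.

e^(35)

Write it as [(1 + 7/n)^n]^(5) · (1 + 7/n)^(2). The bracketed term tends to e^(7) and the second factor to 1, so the limit is e^(35).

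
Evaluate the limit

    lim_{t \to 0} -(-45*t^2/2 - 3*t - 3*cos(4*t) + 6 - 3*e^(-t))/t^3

Substitution gives 0/0 (the numerator vanishes to order 3).
Expand each term to order t^3: the coefficient of t^3 in -3·e^(-t) is 1/2 and in -3·cos(4t) is 0.
Lower-order terms cancel with the polynomial part, so the numerator is (1/2)·t^3 + o(t^3), and the limit is (1/2)/(-1) = -1/2.

-1/2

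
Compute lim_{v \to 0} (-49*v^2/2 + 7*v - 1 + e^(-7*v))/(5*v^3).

-343/30

Direct substitution gives 0/0.
Apply L'Hôpital: lim (-49*v + 7 - 7*e^(-7*v))/(15*v^2), still 0/0.
Apply L'Hôpital: lim (-49 + 49*e^(-7*v))/(30*v), still 0/0.
After 3 applications of L'Hôpital's rule the quotient is (-343*e^(-7*v))/(30); substituting v = 0 gives -343/30.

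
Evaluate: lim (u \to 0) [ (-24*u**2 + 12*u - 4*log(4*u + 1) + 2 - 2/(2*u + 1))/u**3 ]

-208/3

Substitution gives 0/0; apply L'Hôpital's rule 3 times.
After differentiating numerator and denominator 3 times the quotient is (-512/(4*u + 1)^3 + 96/(2*u + 1)^4)/(6); at u = 0 this is -208/3.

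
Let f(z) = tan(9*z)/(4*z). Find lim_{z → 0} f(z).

9/4

Substitution gives 0/0.
Since tan(u)/u → 1 as u → 0, tan(9z)/(9z) → 1 and the limit is 9/4.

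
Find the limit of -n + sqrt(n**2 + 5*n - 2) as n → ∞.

5/2

An ∞ − ∞ form. Rationalising with the conjugate, the difference becomes (5n - 2) / (√(n^2 + 5*n - 2) + n).
For large n the denominator behaves like 2·n, so the quotient tends to 5/2 = 5/2.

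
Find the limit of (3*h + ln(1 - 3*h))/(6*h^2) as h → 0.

Direct substitution gives 0/0.
Apply L'Hôpital: lim (3 - 3/(1 - 3*h))/(12*h), still 0/0.
After 2 applications of L'Hôpital's rule the quotient is (-9/(1 - 3*h)^2)/(12); substituting h = 0 gives -3/4.

-3/4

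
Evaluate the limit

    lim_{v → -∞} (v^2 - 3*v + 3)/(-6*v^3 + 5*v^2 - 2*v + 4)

The denominator has degree 3 and the numerator degree 2. Dividing numerator and denominator by v^3 sends every term to 0 except the leading denominator term, so the limit is 0.

0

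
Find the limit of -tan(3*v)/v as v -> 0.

-3

Substitution gives 0/0.
Since tan(u)/u → 1 as u → 0, tan(3v)/(3v) → 1 and the limit is 3/(-1) = -3.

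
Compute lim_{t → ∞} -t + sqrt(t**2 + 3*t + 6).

An ∞ − ∞ form. Rationalising with the conjugate, the difference becomes (3t + 6) / (√(t^2 + 3*t + 6) + t).
For large t the denominator behaves like 2·t, so the quotient tends to 3/2 = 3/2.

3/2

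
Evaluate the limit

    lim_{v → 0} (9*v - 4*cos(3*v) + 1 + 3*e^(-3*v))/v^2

Substitution gives 0/0; apply L'Hôpital's rule 2 times.
After differentiating numerator and denominator 2 times the quotient is (36*cos(3*v) + 27*e^(-3*v))/(2); at v = 0 this is 63/2.

63/2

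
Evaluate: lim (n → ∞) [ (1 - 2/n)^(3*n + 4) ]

The base → 1 and the exponent → ∞: a 1^∞ form.
Take logarithms: (3n + 4)·ln(1 - 2/n). Since ln(1+u) ~ u for small u, this behaves like (3n)·(-2/n) → -6.
So the limit is e^(-6).

e^(-6)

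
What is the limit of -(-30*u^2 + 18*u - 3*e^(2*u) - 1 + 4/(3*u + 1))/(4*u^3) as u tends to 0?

Substitution gives 0/0 (the numerator vanishes to order 3).
Expand each term to order u^3: the coefficient of u^3 in 4·1/(1 + 3u) is -108 and in -3·e^(2u) is -4.
Lower-order terms cancel with the polynomial part, so the numerator is (-112)·u^3 + o(u^3), and the limit is (-112)/(-4) = 28.

28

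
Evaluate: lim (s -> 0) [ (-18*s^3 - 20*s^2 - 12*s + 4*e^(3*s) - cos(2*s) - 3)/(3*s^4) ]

Substitution gives 0/0; apply L'Hôpital's rule 4 times.
After differentiating numerator and denominator 4 times the quotient is (324*e^(3*s) - 16*cos(2*s))/(72); at s = 0 this is 77/18.

77/18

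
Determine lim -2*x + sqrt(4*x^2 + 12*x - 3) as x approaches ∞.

An ∞ − ∞ form. Rationalising with the conjugate, the difference becomes (12x - 3) / (√(4*x^2 + 12*x - 3) + 2x).
For large x the denominator behaves like 2·2x, so the quotient tends to 12/4 = 3.

3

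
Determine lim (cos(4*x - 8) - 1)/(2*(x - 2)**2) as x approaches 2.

Direct substitution gives 0/0.
Apply L'Hôpital: lim (-4*sin(4*x - 8))/(4*x - 8), still 0/0.
After 2 applications of L'Hôpital's rule the quotient is (-16*cos(4*x - 8))/(4); substituting x = 2 gives -4.

-4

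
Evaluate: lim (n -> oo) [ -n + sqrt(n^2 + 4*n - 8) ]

2

An ∞ − ∞ form. Rationalising with the conjugate, the difference becomes (4n - 8) / (√(n^2 + 4*n - 8) + n).
For large n the denominator behaves like 2·n, so the quotient tends to 4/2 = 2.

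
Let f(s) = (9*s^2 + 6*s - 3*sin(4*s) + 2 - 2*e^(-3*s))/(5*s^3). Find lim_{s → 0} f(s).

41/5

Substitution gives 0/0; apply L'Hôpital's rule 3 times.
After differentiating numerator and denominator 3 times the quotient is (192*cos(4*s) + 54*e^(-3*s))/(30); at s = 0 this is 41/5.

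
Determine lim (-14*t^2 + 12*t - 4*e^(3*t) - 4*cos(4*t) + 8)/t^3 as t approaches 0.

-18

Substitution gives 0/0 (the numerator vanishes to order 3).
Expand each term to order t^3: the coefficient of t^3 in -4·e^(3t) is -18 and in -4·cos(4t) is 0.
Lower-order terms cancel with the polynomial part, so the numerator is (-18)·t^3 + o(t^3), and the limit is (-18)/(1) = -18.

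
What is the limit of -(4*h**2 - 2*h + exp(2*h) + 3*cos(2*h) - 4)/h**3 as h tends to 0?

Substitution gives 0/0; apply L'Hôpital's rule 3 times.
After differentiating numerator and denominator 3 times the quotient is (8*e^(2*h) + 24*sin(2*h))/(-6); at h = 0 this is -4/3.

-4/3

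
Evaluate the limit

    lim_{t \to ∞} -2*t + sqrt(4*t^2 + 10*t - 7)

An ∞ − ∞ form. Rationalising with the conjugate, the difference becomes (10t - 7) / (√(4*t^2 + 10*t - 7) + 2t).
For large t the denominator behaves like 2·2t, so the quotient tends to 10/4 = 5/2.

5/2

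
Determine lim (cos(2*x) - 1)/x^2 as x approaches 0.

-2

Direct substitution gives 0/0.
Apply L'Hôpital: lim (-2*sin(2*x))/(2*x), still 0/0.
After 2 applications of L'Hôpital's rule the quotient is (-4*cos(2*x))/(2); substituting x = 0 gives -2.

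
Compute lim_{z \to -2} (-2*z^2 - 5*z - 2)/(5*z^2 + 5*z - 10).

-1/5

Since z = -2 makes numerator and denominator zero, (z + 2) divides both.
Cancelling it gives (-2*z - 1)/(5*z - 5); now plug in z = -2 to get -1/5.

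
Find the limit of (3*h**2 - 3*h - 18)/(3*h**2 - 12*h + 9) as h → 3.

5/2

At h = 3 both the top and bottom vanish — a removable singularity. Factoring out (h - 3) from each leaves (3*h + 6)/(3*h - 3), which at h = 3 equals 5/2.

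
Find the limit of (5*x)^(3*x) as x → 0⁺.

1

Base → 0⁺ and exponent → 0⁺: a 0^0 form.
Take logs: 3x·ln(5x). This is 0·(−∞); rewriting as ln(5x)/(1/(3x)) and applying L'Hôpital gives 0.
Hence the limit is e^0 = 1.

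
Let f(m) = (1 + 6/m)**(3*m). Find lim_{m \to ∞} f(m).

e^(18)

Write it as [(1 + 6/m)^m]^(3) · (1 + 6/m)^(0). The bracketed term tends to e^(6) and the second factor to 1, so the limit is e^(18).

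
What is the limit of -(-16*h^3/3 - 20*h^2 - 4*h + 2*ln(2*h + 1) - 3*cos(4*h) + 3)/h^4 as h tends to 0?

40

Substitution gives 0/0; apply L'Hôpital's rule 4 times.
After differentiating numerator and denominator 4 times the quotient is (-768*cos(4*h) - 192/(2*h + 1)^4)/(-24); at h = 0 this is 40.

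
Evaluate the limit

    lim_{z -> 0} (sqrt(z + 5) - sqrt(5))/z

A 0/0 form; rationalise with √(5 + z) + √5. This collapses the numerator to z, leaving 1/(√(5 + z) + √5) → 1/(2√5) = √(5)/10.

√(5)/10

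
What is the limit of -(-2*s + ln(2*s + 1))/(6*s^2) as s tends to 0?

1/3

Direct substitution gives 0/0.
Apply L'Hôpital: lim (-2 + 2/(2*s + 1))/(-12*s), still 0/0.
After 2 applications of L'Hôpital's rule the quotient is (-4/(2*s + 1)^2)/(-12); substituting s = 0 gives 1/3.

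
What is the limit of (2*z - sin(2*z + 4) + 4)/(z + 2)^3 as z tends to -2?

Direct substitution gives 0/0.
Apply L'Hôpital: lim (2 - 2*cos(2*z + 4))/(3*(z + 2)^2), still 0/0.
Apply L'Hôpital: lim (4*sin(2*z + 4))/(6*z + 12), still 0/0.
After 3 applications of L'Hôpital's rule the quotient is (8*cos(2*z + 4))/(6); substituting z = -2 gives 4/3.

4/3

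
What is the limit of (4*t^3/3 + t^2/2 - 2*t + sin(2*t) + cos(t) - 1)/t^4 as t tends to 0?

1/24

Substitution gives 0/0; apply L'Hôpital's rule 4 times.
After differentiating numerator and denominator 4 times the quotient is ((32*sin(t) + 1)*cos(t))/(24); at t = 0 this is 1/24.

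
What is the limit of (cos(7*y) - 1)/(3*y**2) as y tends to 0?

-49/6

Direct substitution gives 0/0.
Apply L'Hôpital: lim (-7*sin(7*y))/(6*y), still 0/0.
After 2 applications of L'Hôpital's rule the quotient is (-49*cos(7*y))/(6); substituting y = 0 gives -49/6.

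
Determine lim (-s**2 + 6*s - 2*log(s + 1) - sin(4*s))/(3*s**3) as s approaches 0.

10/3

Substitution gives 0/0 (the numerator vanishes to order 3).
Expand each term to order s^3: the coefficient of s^3 in −sin(4s) is 32/3 and in -2·ln(1 + s) is -2/3.
Lower-order terms cancel with the polynomial part, so the numerator is (10)·s^3 + o(s^3), and the limit is (10)/(3) = 10/3.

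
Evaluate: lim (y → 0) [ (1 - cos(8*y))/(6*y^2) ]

Substitution gives 0/0.
Use (1 − cos u)/u² → 1/2 with u = 8y: the limit is 8²/(2·6) = 16/3.

16/3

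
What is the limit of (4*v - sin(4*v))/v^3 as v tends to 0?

Direct substitution gives 0/0.
Apply L'Hôpital: lim (4 - 4*cos(4*v))/(3*v^2), still 0/0.
Apply L'Hôpital: lim (16*sin(4*v))/(6*v), still 0/0.
After 3 applications of L'Hôpital's rule the quotient is (64*cos(4*v))/(6); substituting v = 0 gives 32/3.

32/3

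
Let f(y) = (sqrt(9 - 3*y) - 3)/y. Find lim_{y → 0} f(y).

-1/2

A 0/0 form; rationalise with √(9 - 3y) + √9. This collapses the numerator to -3y, leaving -3/(√(9 - 3y) + √9) → -3/(2√9) = -1/2.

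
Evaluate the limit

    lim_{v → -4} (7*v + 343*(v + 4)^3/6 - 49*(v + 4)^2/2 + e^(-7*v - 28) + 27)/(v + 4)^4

2401/24

Direct substitution gives 0/0.
Apply L'Hôpital: lim (-49*v + 343*(v + 4)^2/2 - 7*e^(-7*v - 28) - 189)/(4*(v + 4)^3), still 0/0.
Apply L'Hôpital: lim (343*v + 49*e^(-7*v - 28) + 1323)/(12*(v + 4)^2), still 0/0.
Apply L'Hôpital: lim (343 - 343*e^(-7*v - 28))/(24*v + 96), still 0/0.
After 4 applications of L'Hôpital's rule the quotient is (2401*e^(-7*v - 28))/(24); substituting v = -4 gives 2401/24.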